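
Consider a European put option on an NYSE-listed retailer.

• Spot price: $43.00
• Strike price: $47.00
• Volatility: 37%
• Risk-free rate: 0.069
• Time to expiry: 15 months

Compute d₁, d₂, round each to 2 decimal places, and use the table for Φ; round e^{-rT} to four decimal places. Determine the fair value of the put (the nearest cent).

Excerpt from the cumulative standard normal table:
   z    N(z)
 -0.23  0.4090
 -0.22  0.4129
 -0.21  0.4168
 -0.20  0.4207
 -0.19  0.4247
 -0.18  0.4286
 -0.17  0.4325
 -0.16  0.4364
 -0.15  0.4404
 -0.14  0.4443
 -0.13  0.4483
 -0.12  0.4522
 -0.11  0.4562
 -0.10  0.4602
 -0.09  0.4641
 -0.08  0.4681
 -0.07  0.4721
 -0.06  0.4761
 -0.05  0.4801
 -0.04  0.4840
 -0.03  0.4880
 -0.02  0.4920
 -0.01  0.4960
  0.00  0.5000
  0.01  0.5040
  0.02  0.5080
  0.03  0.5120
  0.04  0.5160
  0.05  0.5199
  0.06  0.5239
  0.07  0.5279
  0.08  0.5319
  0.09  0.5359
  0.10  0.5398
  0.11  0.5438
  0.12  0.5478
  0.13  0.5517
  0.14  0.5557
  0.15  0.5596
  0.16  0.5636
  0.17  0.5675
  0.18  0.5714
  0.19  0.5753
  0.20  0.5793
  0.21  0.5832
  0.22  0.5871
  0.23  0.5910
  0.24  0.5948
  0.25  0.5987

$7.06

T = 1.25;  σ√T = 0.4137
d₁ = [ln(43/47) + (0.069 + 0.37²/2)·1.25] / 0.4137 = [-0.0889 + 0.1718] / 0.4137 = 0.2003 ≈ 0.20
d₂ = d₁ − σ√T = 0.2003 − 0.4137 = -0.2134 ≈ -0.21
e^(−rT) = e^(−0.069·1.25) = 0.9174
P = 47·0.9174·N(0.21) − 43·N(-0.20) = 47·0.9174·0.5832 − 43·0.4207 = 25.1463 − 18.0901 = 7.0562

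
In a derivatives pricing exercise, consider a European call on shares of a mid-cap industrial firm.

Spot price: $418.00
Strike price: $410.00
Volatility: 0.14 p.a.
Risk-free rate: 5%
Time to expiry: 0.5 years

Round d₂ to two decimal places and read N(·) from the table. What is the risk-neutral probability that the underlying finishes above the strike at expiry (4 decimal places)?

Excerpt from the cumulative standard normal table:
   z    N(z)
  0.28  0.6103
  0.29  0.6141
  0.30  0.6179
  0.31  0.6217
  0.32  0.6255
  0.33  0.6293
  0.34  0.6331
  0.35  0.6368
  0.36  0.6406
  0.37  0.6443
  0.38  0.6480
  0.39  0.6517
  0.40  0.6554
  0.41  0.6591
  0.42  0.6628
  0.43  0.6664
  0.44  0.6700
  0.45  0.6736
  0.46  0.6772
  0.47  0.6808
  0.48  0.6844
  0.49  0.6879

σ√T = 0.14 × 0.7071 = 0.0990
d₁ = [ln(418/410) + (0.05 + 0.14²/2)·0.5] / 0.0990 = [0.0193 + 0.0299] / 0.0990 = 0.4972 which rounds to 0.50
d₂ = d₁ − σ√T = 0.4972 − 0.0990 = 0.3982 which rounds to 0.40
Risk-neutral Pr[S_T > K] = N(d₂) = N(0.40) = 0.6554

0.6554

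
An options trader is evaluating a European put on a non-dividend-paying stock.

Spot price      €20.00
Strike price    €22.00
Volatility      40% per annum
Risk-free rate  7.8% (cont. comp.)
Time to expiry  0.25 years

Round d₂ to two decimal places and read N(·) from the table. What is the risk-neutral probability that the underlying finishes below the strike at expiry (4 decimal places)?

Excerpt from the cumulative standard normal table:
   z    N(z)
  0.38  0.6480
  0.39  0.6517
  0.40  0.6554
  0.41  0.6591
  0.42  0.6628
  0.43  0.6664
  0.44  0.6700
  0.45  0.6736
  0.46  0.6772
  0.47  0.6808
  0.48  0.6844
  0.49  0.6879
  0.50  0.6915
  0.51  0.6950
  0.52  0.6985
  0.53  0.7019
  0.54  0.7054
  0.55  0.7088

0.6844

T = 0.25;  σ√T = 0.2000
ln(S/K) + (r + σ²/2)T = ln(20/22) + (0.078 + 0.4²/2)·0.25 = -0.0953 + 0.0395 = -0.0558
d₁ = -0.0558 / 0.2000 = -0.2791 ≈ -0.28
d₂ = d₁ − σ√T = -0.2791 − 0.2000 = -0.4791 ≈ -0.48
Risk-neutral Pr[S_T < K] = N(−d₂) = N(0.48) = 0.6844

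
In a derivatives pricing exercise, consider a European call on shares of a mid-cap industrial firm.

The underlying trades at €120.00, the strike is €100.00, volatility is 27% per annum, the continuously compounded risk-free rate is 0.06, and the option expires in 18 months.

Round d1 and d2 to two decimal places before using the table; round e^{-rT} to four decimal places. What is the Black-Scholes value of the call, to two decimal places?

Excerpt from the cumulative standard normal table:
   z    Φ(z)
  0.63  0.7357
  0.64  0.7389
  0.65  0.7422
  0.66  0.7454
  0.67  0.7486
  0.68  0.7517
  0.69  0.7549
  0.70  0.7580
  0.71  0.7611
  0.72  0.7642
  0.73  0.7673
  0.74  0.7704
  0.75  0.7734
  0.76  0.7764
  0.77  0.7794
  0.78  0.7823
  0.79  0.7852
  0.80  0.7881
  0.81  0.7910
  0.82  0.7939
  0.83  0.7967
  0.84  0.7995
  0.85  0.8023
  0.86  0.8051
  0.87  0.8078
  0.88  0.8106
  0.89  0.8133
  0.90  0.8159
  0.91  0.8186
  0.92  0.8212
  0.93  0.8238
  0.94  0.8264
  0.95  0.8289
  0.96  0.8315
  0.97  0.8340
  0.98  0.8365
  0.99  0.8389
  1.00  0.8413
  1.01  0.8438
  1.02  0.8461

σ√T = 0.27·√1.5 = 0.3307
d₁ = [ln(120/100) + (0.06 + 0.27²/2)·1.5] / 0.3307 = [0.1823 + 0.1447] / 0.3307 = 0.9889 ⇒ 0.99
d₂ = d₁ − σ√T = 0.9889 − 0.3307 = 0.6582 ⇒ 0.66
exp(−rT) = exp(−0.06·1.5) = 0.9139
C = 120·N(0.99) − 100·0.9139·N(0.66) = 120·0.8389 − 100·0.9139·0.7454 = 100.6680 − 68.1221 = 32.5459

€32.55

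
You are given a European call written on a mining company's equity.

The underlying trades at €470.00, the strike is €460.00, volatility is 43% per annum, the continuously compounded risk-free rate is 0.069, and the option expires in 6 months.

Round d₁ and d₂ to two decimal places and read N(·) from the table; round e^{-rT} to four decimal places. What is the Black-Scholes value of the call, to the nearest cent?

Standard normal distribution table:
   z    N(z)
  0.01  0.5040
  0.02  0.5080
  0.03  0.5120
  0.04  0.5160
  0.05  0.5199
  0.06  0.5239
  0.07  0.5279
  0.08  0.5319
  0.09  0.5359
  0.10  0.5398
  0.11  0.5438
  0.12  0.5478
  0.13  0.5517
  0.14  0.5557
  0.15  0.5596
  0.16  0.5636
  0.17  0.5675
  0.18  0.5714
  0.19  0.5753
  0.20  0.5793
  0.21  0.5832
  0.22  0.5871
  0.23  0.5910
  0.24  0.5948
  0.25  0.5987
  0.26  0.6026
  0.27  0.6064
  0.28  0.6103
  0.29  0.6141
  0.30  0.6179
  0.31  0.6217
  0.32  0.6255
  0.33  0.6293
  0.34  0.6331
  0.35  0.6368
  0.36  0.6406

€70.02

σ√T = 0.43·√0.5 = 0.3041
d₁ = [ln(470/460) + (0.069 + ½·0.43²)·0.5] / (σ√T) = (0.0215 + 0.0807) / 0.3041 = 0.3362 ≈ 0.34
d₂ = 0.3362 − 0.3041 = 0.0322 ≈ 0.03
exp(−rT) = exp(−0.069·0.5) = 0.9661
N(d₁) = N(0.34) = 0.6331;  N(d₂) = N(0.03) = 0.5120
C = 470·0.6331 − 460·0.9661·0.5120 = 297.5570 − 227.5359 = 70.0211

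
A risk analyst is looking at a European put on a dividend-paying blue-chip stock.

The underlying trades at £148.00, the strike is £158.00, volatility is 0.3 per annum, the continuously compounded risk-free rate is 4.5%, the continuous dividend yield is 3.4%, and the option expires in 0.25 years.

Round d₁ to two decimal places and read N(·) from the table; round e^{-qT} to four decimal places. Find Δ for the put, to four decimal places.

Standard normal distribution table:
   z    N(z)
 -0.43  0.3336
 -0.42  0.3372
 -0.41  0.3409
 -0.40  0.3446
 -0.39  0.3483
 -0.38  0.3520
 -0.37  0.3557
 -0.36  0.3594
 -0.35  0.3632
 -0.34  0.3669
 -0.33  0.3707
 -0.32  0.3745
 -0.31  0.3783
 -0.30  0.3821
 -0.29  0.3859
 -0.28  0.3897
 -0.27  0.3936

-0.6277

T = 0.25;  σ√T = 0.1500
d₁ = [ln(148/158) + (0.045 − 0.034 + 0.3²/2)·0.25] / 0.1500 = [-0.0654 + 0.0140] / 0.1500 = -0.3426 which rounds to -0.34
N(d₁) = N(-0.34) = 0.3669
Δ_put = exp(−qT)·(N(d₁) − 1) = 0.9915·(0.3669 − 1) = -0.6277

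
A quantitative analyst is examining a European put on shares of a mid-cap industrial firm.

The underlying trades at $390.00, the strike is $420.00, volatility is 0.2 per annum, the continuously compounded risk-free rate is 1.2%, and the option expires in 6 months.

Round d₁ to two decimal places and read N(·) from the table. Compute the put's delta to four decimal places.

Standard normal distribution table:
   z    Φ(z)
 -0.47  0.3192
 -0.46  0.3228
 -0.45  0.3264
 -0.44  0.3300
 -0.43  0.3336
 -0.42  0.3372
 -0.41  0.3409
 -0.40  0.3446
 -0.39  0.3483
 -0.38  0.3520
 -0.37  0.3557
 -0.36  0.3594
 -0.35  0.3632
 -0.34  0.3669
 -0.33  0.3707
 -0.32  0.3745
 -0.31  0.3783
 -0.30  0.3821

-0.6591

σ√T = 0.2·√0.5 = 0.1414
d₁ = [ln(390/420) + (0.012 + ½·0.2²)·0.5] / (σ√T) = (-0.0741 + 0.0160) / 0.1414 = -0.4109 ⇒ -0.41
N(d₁) = N(-0.41) = 0.3409
Δ_put = N(d₁) − 1 = 0.3409 − 1 = -0.6591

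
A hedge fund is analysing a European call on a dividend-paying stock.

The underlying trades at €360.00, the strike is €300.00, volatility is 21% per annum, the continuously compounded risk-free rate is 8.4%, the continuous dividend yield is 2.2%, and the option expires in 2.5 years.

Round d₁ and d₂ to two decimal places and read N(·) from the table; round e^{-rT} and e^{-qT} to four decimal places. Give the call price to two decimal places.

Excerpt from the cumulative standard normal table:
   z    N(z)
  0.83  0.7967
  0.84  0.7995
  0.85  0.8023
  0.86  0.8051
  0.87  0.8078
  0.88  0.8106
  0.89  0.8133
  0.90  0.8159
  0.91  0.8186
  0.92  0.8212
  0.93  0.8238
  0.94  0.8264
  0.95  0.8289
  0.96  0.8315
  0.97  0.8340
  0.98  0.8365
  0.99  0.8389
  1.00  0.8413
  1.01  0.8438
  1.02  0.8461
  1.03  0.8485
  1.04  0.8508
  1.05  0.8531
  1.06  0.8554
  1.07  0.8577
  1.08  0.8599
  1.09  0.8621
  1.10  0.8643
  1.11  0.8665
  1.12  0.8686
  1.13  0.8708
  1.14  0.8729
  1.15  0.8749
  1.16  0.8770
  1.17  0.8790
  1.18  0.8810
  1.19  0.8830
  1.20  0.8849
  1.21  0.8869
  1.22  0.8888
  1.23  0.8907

€105.09

σ√T = 0.21 × 1.5811 = 0.3320
d₁ = [ln(360/300) + (0.084 − 0.022 + 0.21²/2)·2.5] / 0.3320 = [0.1823 + 0.2101] / 0.3320 = 1.1819 ⇒ 1.18
d₂ = d₁ − σ√T = 1.1819 − 0.3320 = 0.8499 ⇒ 0.85
e^(−qT) = e^(−0.022·2.5) = 0.9465;  e^(−rT) = e^(−0.084·2.5) = 0.8106
C = 360·0.9465·N(1.18) − 300·0.8106·N(0.85) = 360·0.9465·0.8810 − 300·0.8106·0.8023 = 300.1919 − 195.1033 = 105.0886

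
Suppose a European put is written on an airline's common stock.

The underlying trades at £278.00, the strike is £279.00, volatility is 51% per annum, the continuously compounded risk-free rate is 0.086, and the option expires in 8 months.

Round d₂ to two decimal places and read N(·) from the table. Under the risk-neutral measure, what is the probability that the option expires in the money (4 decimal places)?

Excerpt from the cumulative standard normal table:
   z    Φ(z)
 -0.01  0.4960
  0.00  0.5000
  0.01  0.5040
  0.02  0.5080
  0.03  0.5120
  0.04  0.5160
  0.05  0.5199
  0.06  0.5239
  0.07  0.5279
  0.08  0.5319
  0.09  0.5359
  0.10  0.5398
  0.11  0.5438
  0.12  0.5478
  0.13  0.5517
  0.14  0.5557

σ√T = 0.51 × 0.8165 = 0.4164
ln(S/K) + (r + σ²/2)T = ln(278/279) + (0.086 + 0.51²/2)·0.6667 = -0.0036 + 0.1440 = 0.1404
d₁ = 0.1404 / 0.4164 = 0.3373 ≈ 0.34
d₂ = d₁ − σ√T = 0.3373 − 0.4164 = -0.0791 ≈ -0.08
Risk-neutral Pr[S_T < K] = N(−d₂) = N(0.08) = 0.5319

0.5319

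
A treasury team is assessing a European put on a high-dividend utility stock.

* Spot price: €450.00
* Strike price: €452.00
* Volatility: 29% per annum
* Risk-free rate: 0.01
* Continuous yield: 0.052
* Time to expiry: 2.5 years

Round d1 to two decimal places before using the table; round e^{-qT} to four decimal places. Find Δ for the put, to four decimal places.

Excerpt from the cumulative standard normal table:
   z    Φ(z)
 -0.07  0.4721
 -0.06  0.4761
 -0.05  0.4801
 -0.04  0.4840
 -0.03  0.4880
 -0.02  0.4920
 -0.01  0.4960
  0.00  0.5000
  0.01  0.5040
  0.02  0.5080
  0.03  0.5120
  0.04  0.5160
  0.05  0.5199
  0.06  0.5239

-0.4426

σ√T = 0.29 × 1.5811 = 0.4585
ln(S/K) + (r − q + σ²/2)T = ln(450/452) + (0.01 − 0.052 + 0.29²/2)·2.5 = -0.0044 + 0.0001 = -0.0043
d₁ = -0.0043 / 0.4585 = -0.0094 ≈ -0.01
N(d₁) = N(-0.01) = 0.4960
Δ_put = exp(−qT)·(N(d₁) − 1) = 0.8781·(0.4960 − 1) = -0.4426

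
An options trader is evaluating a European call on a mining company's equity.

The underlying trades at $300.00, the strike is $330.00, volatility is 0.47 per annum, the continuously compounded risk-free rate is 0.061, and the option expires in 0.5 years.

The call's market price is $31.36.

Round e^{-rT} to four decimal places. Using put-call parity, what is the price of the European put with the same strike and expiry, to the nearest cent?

$51.46

e^(−rT) = e^(−0.061·0.5) = 0.9700
Put-call parity: C − P = S − K·e^(−rT) = 300 − 330·0.9700 = 300 − 320.1000 = -20.1000
P = C − (C − P) = 31.36 − (-20.1000) = 51.4600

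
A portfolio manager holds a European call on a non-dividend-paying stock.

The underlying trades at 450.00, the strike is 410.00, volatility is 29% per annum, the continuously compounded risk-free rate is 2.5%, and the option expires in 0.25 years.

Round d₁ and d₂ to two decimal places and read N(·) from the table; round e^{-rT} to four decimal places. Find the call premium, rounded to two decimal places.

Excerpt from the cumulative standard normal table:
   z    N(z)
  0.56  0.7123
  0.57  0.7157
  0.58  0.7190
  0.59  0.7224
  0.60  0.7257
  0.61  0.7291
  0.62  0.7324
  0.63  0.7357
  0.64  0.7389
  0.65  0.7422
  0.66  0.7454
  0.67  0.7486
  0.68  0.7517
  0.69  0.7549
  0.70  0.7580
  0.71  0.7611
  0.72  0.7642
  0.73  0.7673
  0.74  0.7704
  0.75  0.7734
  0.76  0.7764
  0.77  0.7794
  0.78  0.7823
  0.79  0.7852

σ√T = 0.29·√0.25 = 0.1450
d₁ = [ln(450/410) + (0.025 + 0.29²/2)·0.25] / 0.1450 = [0.0931 + 0.0168] / 0.1450 = 0.7576 which rounds to 0.76
d₂ = d₁ − σ√T = 0.7576 − 0.1450 = 0.6126 which rounds to 0.61
exp(−rT) = exp(−0.025·0.25) = 0.9938
N(d₁) = N(0.76) = 0.7764;  N(d₂) = N(0.61) = 0.7291
C = 450·0.7764 − 410·0.9938·0.7291 = 349.3800 − 297.0776 = 52.3024

52.30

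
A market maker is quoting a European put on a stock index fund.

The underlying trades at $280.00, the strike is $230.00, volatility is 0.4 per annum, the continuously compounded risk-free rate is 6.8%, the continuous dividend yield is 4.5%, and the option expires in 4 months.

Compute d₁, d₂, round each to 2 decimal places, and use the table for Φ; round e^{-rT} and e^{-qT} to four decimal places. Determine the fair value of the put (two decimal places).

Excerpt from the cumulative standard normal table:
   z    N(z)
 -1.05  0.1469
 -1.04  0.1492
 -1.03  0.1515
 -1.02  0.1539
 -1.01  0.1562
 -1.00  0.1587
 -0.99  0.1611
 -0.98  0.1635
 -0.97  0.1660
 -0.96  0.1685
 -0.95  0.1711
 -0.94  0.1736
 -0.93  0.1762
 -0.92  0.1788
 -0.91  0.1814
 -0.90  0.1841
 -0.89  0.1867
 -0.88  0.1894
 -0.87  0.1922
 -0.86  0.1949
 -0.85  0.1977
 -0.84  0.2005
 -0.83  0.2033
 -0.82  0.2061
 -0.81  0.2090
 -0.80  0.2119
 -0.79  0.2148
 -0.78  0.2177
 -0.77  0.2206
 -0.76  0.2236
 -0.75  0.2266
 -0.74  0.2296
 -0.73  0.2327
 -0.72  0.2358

σ√T = 0.4·√0.3333 = 0.2309
d₁ = [ln(280/230) + (0.068 − 0.045 + 0.4²/2)·0.3333] / 0.2309 = [0.1967 + 0.0343] / 0.2309 = 1.0004 ⇒ 1.00
d₂ = d₁ − σ√T = 1.0004 − 0.2309 = 0.7695 ⇒ 0.77
exp(−qT) = exp(−0.045·0.3333) = 0.9851;  exp(−rT) = exp(−0.068·0.3333) = 0.9776
N(−d₂) = N(-0.77) = 0.2206;  N(−d₁) = N(-1.00) = 0.1587
P = 230·0.9776·0.2206 − 280·0.9851·0.1587 = 49.6015 − 43.7739 = 5.8276

$5.83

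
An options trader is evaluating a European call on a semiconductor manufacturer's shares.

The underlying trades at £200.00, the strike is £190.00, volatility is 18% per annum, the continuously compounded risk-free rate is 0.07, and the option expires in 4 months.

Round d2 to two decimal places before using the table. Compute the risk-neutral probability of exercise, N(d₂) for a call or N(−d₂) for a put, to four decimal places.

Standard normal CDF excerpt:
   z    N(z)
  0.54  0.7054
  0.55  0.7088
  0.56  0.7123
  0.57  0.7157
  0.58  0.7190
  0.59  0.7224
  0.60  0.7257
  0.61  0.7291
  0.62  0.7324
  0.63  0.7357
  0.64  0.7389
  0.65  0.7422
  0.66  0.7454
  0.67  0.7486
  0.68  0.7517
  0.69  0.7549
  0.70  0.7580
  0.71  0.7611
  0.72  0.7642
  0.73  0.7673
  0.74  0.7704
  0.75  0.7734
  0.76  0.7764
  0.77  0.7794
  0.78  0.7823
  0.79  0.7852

T = 0.3333;  σ√T = 0.1039
d₁ = [ln(200/190) + (0.07 + 0.18²/2)·0.3333] / 0.1039 = [0.0513 + 0.0287] / 0.1039 = 0.7701 which rounds to 0.77
d₂ = d₁ − σ√T = 0.7701 − 0.1039 = 0.6661 which rounds to 0.67
Risk-neutral Pr[S_T > K] = N(d₂) = N(0.67) = 0.7486

0.7486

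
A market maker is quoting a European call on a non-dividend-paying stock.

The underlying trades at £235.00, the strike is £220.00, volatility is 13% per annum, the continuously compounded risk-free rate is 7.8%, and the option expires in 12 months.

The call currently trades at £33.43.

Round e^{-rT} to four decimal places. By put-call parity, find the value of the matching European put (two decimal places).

e^(−rT) = e^(−0.078·1) = 0.9250
Put-call parity: C − P = S − K·e^(−rT) = 235 − 220·0.9250 = 235 − 203.5000 = 31.5000
P = C − (C − P) = 33.43 − (31.5000) = 1.9300

£1.93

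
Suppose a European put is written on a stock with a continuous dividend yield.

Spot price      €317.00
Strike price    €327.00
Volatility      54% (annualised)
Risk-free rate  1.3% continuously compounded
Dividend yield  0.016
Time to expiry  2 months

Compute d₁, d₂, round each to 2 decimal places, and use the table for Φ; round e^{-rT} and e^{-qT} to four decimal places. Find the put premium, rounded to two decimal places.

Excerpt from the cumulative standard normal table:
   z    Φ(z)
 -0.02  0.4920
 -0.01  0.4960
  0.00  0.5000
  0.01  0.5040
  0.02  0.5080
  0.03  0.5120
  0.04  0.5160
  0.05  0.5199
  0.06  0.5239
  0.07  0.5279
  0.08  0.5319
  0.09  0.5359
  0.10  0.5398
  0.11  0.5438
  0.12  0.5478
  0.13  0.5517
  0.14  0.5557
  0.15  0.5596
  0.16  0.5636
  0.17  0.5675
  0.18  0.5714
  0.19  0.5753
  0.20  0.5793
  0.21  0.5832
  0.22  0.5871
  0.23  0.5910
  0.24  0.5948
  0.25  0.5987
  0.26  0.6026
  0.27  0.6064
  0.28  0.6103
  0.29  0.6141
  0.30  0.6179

σ√T = 0.54 × 0.4082 = 0.2205
d₁ = [ln(317/327) + (0.013 − 0.016 + ½·0.54²)·0.1667] / (σ√T) = (-0.0311 + 0.0238) / 0.2205 = -0.0329 which rounds to -0.03
d₂ = -0.0329 − 0.2205 = -0.2534 which rounds to -0.25
e^(−qT) = e^(−0.016·0.1667) = 0.9973;  e^(−rT) = e^(−0.013·0.1667) = 0.9978
N(−d₂) = N(0.25) = 0.5987;  N(−d₁) = N(0.03) = 0.5120
P = 327·0.9978·0.5987 − 317·0.9973·0.5120 = 195.3442 − 161.8658 = 33.4784

€33.48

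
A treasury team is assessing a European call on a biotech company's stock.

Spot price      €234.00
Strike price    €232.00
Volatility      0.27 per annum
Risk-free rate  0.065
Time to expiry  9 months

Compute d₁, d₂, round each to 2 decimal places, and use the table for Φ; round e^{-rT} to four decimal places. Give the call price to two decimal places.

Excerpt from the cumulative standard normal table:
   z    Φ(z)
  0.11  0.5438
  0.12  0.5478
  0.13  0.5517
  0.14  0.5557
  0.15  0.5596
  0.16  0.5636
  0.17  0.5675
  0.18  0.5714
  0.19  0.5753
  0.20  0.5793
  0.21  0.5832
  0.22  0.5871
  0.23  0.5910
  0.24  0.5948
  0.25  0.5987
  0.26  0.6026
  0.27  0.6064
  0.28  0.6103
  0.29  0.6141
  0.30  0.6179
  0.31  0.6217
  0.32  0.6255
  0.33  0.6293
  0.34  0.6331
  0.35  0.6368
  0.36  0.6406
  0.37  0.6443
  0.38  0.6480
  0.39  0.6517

€28.00

σ√T = 0.27 × 0.8660 = 0.2338
d₁ = [ln(234/232) + (0.065 + 0.27²/2)·0.75] / 0.2338 = [0.0086 + 0.0761] / 0.2338 = 0.3621 → 0.36
d₂ = d₁ − σ√T = 0.3621 − 0.2338 = 0.1283 → 0.13
e^(−rT) = e^(−0.065·0.75) = 0.9524
N(d₁) = N(0.36) = 0.6406;  N(d₂) = N(0.13) = 0.5517
C = 234·0.6406 − 232·0.9524·0.5517 = 149.9004 − 121.9019 = 27.9985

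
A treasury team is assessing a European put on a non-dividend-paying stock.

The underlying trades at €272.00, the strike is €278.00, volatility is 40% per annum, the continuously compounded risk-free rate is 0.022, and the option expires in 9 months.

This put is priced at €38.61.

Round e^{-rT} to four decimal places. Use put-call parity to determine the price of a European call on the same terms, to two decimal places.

exp(−rT) = exp(−0.022·0.75) = 0.9836
Put-call parity: C − P = S − K·e^(−rT) = 272 − 278·0.9836 = 272 − 273.4408 = -1.4408
C = P + (C − P) = 38.61 + (-1.4408) = 37.1692

€37.17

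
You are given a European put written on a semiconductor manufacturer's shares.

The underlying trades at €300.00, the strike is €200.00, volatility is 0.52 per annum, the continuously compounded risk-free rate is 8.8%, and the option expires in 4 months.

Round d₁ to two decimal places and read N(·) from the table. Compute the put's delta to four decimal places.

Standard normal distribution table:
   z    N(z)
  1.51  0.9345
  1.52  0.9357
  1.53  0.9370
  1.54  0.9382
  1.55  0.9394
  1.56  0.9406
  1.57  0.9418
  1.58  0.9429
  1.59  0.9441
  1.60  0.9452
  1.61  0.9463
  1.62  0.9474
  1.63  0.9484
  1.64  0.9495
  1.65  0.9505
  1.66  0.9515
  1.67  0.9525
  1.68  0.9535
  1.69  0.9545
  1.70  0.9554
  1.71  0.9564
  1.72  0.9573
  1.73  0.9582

σ√T = 0.52 × 0.5774 = 0.3002
ln(S/K) + (r + σ²/2)T = ln(300/200) + (0.088 + 0.52²/2)·0.3333 = 0.4055 + 0.0744 = 0.4799
d₁ = 0.4799 / 0.3002 = 1.5984 → 1.60
N(d₁) = N(1.60) = 0.9452
Δ_put = N(d₁) − 1 = 0.9452 − 1 = -0.0548

-0.0548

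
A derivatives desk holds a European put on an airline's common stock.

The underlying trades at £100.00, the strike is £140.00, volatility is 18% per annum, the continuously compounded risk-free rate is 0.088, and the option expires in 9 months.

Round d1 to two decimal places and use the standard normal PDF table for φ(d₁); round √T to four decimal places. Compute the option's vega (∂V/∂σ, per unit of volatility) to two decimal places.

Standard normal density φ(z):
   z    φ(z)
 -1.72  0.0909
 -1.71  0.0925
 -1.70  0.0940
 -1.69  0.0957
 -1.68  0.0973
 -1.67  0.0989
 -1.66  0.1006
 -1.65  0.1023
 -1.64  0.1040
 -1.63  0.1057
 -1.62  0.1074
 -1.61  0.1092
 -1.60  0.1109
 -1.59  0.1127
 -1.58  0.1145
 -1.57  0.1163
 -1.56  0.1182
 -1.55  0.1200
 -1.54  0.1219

σ√T = 0.18·√0.75 = 0.1559
ln(S/K) + (r + σ²/2)T = ln(100/140) + (0.088 + 0.18²/2)·0.75 = -0.3365 + 0.0781 = -0.2583
d₁ = -0.2583 / 0.1559 = -1.6571 → -1.66
√T = √0.75 = 0.8660
φ(d₁) = φ(-1.66) = 0.1006
vega = S·φ(d₁)·√T = 100·0.1006·0.8660 = 8.7120
(Vega is the same for a European call and put with the same parameters.)

8.71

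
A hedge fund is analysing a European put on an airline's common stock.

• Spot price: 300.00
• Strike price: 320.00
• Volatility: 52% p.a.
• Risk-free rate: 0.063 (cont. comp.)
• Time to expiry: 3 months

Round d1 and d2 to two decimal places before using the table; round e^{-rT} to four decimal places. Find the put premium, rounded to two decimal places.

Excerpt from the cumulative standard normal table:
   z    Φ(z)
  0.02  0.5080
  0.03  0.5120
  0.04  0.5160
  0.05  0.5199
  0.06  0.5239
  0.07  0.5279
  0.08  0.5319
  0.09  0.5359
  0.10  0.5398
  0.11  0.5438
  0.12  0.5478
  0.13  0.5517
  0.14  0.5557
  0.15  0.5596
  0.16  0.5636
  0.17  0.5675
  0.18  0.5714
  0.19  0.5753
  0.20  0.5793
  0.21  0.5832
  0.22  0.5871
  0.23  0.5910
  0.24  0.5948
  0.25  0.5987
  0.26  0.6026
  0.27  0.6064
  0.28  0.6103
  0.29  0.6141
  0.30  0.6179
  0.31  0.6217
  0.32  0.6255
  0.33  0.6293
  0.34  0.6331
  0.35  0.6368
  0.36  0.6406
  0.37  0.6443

σ√T = 0.52 × 0.5000 = 0.2600
d₁ = [ln(300/320) + (0.063 + ½·0.52²)·0.25] / (σ√T) = (-0.0645 + 0.0496) / 0.2600 = -0.0576 → -0.06
d₂ = -0.0576 − 0.2600 = -0.3176 → -0.32
e^(−rT) = e^(−0.063·0.25) = 0.9844
N(−d₂) = N(0.32) = 0.6255;  N(−d₁) = N(0.06) = 0.5239
P = 320·0.9844·0.6255 − 300·0.5239 = 197.0375 − 157.1700 = 39.8675

39.87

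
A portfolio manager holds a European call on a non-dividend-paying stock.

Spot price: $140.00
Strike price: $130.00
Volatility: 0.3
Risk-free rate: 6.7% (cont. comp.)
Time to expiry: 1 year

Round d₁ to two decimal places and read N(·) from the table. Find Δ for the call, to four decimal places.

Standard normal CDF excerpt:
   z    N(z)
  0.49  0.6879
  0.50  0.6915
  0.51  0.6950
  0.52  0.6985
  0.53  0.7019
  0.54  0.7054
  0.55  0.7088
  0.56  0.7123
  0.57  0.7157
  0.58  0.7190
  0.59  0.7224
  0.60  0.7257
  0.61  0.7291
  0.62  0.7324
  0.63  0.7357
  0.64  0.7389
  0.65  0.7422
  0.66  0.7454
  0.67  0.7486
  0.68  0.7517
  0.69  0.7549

T = 1;  σ√T = 0.3000
d₁ = [ln(140/130) + (0.067 + ½·0.3²)·1] / (σ√T) = (0.0741 + 0.1120) / 0.3000 = 0.6204 ⇒ 0.62
N(d₁) = N(0.62) = 0.7324
Δ_call = N(d₁) = 0.7324

0.7324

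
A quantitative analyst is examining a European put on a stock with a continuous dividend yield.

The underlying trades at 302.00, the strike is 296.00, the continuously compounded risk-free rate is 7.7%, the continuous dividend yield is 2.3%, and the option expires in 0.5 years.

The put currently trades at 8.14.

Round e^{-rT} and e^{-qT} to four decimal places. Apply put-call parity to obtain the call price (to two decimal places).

21.89

exp(−qT) = exp(−0.023·0.5) = 0.9886;  exp(−rT) = exp(−0.077·0.5) = 0.9622
Put-call parity: C − P = S·e^(−qT) − K·e^(−rT) = 302·0.9886 − 296·0.9622 = 298.5572 − 284.8112 = 13.7460
C = P + (C − P) = 8.14 + (13.7460) = 21.8860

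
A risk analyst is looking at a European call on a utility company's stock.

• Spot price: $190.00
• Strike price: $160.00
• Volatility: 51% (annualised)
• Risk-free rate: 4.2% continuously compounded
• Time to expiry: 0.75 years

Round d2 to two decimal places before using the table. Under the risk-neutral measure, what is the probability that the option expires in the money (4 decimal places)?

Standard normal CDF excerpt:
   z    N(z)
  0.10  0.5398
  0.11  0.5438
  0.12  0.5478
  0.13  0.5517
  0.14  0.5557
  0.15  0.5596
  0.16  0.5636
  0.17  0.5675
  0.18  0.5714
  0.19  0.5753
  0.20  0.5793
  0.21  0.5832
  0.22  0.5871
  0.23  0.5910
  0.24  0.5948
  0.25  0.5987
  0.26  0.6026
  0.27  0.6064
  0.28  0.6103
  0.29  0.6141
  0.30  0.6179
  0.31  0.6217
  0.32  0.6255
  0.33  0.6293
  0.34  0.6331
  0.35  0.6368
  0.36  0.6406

σ√T = 0.51 × 0.8660 = 0.4417
d₁ = [ln(190/160) + (0.042 + 0.51²/2)·0.75] / 0.4417 = [0.1719 + 0.1290] / 0.4417 = 0.6812 ⇒ 0.68
d₂ = d₁ − σ√T = 0.6812 − 0.4417 = 0.2396 ⇒ 0.24
Pr(exercise) under Q = N(d₂) = 0.5948

0.5948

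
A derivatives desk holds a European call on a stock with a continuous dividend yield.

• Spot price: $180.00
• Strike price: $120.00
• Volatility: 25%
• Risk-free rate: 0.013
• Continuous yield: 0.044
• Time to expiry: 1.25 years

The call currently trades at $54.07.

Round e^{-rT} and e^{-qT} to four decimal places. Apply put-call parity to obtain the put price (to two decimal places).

$1.77

e^(−qT) = e^(−0.044·1.25) = 0.9465;  e^(−rT) = e^(−0.013·1.25) = 0.9839
Put-call parity: C − P = S·e^(−qT) − K·e^(−rT) = 180·0.9465 − 120·0.9839 = 170.3700 − 118.0680 = 52.3020
P = C − (C − P) = 54.07 − (52.3020) = 1.7680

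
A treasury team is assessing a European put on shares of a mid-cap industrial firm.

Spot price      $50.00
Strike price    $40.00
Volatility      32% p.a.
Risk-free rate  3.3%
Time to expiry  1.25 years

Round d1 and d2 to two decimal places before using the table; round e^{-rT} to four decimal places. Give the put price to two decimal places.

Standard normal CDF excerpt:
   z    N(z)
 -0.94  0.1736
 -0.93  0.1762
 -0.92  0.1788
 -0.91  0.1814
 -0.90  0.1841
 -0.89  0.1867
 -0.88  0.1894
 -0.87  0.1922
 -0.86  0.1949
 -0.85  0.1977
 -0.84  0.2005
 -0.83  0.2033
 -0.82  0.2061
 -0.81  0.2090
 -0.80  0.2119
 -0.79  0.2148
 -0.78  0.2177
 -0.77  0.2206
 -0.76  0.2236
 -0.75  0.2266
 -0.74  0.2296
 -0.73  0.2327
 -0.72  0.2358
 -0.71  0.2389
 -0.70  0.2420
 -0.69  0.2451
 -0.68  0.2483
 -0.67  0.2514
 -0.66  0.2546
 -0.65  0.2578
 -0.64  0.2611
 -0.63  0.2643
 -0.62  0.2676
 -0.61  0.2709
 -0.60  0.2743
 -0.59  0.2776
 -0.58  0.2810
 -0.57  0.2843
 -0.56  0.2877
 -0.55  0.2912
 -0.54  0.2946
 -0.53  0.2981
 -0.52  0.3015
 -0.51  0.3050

$2.10

σ√T = 0.32 × 1.1180 = 0.3578
d₁ = [ln(50/40) + (0.033 + 0.32²/2)·1.25] / 0.3578 = [0.2231 + 0.1052] / 0.3578 = 0.9179 which rounds to 0.92
d₂ = d₁ − σ√T = 0.9179 − 0.3578 = 0.5601 which rounds to 0.56
e^(−rT) = e^(−0.033·1.25) = 0.9596
N(−d₂) = N(-0.56) = 0.2877;  N(−d₁) = N(-0.92) = 0.1788
P = 40·0.9596·0.2877 − 50·0.1788 = 11.0431 − 8.9400 = 2.1031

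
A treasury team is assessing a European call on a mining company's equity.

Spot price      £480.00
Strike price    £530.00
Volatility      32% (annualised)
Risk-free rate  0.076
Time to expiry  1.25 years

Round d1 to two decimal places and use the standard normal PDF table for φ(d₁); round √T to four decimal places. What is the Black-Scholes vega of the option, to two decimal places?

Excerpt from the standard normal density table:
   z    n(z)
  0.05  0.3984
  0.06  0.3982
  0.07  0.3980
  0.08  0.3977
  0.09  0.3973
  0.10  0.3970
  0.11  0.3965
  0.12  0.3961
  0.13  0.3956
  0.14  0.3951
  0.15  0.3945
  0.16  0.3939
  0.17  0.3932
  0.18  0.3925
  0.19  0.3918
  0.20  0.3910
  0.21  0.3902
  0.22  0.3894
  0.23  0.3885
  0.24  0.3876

T = 1.25;  σ√T = 0.3578
d₁ = [ln(480/530) + (0.076 + 0.32²/2)·1.25] / 0.3578 = [-0.0991 + 0.1590] / 0.3578 = 0.1675 ⇒ 0.17
√T = √1.25 = 1.1180
φ(d₁) = φ(0.17) = 0.3932
vega = S·φ(d₁)·√T = 480·0.3932·1.1180 = 211.0068
(Call and put vega coincide under Black-Scholes.)

211.01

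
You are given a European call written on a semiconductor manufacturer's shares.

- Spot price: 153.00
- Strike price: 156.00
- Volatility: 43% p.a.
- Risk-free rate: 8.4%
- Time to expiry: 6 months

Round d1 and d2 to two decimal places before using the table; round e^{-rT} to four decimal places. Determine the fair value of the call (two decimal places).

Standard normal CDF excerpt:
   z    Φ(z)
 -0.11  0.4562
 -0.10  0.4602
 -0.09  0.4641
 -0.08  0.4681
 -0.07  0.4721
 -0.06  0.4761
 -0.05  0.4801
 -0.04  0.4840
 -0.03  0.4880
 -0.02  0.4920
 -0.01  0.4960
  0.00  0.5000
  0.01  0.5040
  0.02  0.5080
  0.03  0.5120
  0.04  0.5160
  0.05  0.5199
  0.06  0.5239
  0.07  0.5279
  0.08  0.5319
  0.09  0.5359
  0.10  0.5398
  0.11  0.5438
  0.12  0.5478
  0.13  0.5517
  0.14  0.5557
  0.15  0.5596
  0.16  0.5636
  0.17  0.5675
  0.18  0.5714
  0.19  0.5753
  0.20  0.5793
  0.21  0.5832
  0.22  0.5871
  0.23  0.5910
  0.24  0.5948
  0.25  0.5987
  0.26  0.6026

20.40

σ√T = 0.43·√0.5 = 0.3041
d₁ = [ln(153/156) + (0.084 + 0.43²/2)·0.5] / 0.3041 = [-0.0194 + 0.0882] / 0.3041 = 0.2263 ≈ 0.23
d₂ = d₁ − σ√T = 0.2263 − 0.3041 = -0.0778 ≈ -0.08
e^(−rT) = e^(−0.084·0.5) = 0.9589
N(d₁) = N(0.23) = 0.5910;  N(d₂) = N(-0.08) = 0.4681
C = 153·0.5910 − 156·0.9589·0.4681 = 90.4230 − 70.0223 = 20.4007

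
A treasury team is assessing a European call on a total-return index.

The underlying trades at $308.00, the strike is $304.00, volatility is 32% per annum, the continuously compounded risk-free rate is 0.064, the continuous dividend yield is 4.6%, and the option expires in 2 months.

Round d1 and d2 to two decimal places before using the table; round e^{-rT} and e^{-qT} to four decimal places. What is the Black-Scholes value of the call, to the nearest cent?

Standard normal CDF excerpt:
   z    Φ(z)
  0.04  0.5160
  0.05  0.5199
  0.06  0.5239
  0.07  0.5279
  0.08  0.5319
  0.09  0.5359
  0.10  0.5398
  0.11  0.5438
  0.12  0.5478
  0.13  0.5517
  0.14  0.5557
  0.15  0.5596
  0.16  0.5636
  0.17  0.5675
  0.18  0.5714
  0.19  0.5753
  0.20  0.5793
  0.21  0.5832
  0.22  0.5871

σ√T = 0.32·√0.1667 = 0.1306
d₁ = [ln(308/304) + (0.064 − 0.046 + ½·0.32²)·0.1667] / (σ√T) = (0.0131 + 0.0115) / 0.1306 = 0.1883 ≈ 0.19
d₂ = 0.1883 − 0.1306 = 0.0577 ≈ 0.06
e^(−qT) = e^(−0.046·0.1667) = 0.9924;  e^(−rT) = e^(−0.064·0.1667) = 0.9894
C = 308·0.9924·N(0.19) − 304·0.9894·N(0.06) = 308·0.9924·0.5753 − 304·0.9894·0.5239 = 175.8457 − 157.5774 = 18.2684

$18.27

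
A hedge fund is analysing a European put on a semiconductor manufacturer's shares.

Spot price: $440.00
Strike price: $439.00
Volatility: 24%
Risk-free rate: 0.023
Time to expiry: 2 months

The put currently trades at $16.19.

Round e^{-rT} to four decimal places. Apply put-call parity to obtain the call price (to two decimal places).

exp(−rT) = exp(−0.023·0.1667) = 0.9962
Put-call parity: C − P = S − K·e^(−rT) = 440 − 439·0.9962 = 440 − 437.3318 = 2.6682
C = P + (C − P) = 16.19 + (2.6682) = 18.8582

$18.86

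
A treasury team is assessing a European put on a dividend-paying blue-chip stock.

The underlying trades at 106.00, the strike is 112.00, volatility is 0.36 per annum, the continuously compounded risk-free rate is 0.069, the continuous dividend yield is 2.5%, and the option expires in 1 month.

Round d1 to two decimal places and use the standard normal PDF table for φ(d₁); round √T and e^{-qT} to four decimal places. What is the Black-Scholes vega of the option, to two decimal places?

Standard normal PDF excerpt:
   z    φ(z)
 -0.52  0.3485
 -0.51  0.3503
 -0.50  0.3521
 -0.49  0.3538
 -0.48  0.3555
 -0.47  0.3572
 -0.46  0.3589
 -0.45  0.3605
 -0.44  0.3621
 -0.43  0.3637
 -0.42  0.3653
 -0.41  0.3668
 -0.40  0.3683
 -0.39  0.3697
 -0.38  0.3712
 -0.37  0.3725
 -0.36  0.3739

11.06

σ√T = 0.36·√0.08333 = 0.1039
d₁ = [ln(106/112) + (0.069 − 0.025 + 0.36²/2)·0.08333] / 0.1039 = [-0.0551 + 0.0091] / 0.1039 = -0.4426 which rounds to -0.44
√T = √0.08333 = 0.2887
φ(d₁) = φ(-0.44) = 0.3621
exp(−qT) = exp(−0.025·0.08333) = 0.9979
vega = S·exp(−qT)·φ(d₁)·√T = 106·0.9979·0.3621·0.2887 = 11.0578
(Vega is the same for a European call and put with the same parameters.)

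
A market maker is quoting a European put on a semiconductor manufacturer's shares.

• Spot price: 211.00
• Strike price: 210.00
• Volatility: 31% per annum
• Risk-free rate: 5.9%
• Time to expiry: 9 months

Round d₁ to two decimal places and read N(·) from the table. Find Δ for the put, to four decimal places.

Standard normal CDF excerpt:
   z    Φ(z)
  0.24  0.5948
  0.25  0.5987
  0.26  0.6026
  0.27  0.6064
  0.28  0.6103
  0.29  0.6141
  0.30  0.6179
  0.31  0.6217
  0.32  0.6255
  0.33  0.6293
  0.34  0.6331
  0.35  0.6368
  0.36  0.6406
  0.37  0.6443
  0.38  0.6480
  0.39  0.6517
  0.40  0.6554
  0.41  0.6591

σ√T = 0.31·√0.75 = 0.2685
d₁ = [ln(211/210) + (0.059 + 0.31²/2)·0.75] / 0.2685 = [0.0048 + 0.0803] / 0.2685 = 0.3168 ⇒ 0.32
N(d₁) = N(0.32) = 0.6255
Δ_put = N(d₁) − 1 = 0.6255 − 1 = -0.3745

-0.3745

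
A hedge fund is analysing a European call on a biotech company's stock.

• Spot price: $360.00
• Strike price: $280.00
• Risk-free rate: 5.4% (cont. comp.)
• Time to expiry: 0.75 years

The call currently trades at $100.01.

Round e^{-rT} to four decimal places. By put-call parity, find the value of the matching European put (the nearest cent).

e^(−rT) = e^(−0.054·0.75) = 0.9603
Put-call parity: C − P = S − K·e^(−rT) = 360 − 280·0.9603 = 360 − 268.8840 = 91.1160
P = C − (C − P) = 100.01 − (91.1160) = 8.8940

$8.89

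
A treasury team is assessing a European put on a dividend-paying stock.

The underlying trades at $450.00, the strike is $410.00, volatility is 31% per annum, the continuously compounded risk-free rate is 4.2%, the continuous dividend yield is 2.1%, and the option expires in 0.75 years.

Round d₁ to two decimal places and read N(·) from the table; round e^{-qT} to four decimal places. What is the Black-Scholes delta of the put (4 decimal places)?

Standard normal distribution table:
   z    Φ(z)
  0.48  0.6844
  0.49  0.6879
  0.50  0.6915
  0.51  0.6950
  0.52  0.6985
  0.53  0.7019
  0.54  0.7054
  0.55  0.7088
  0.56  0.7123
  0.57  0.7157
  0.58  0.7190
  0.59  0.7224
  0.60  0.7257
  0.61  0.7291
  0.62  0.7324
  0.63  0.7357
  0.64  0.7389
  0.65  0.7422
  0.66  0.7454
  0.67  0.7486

-0.2900

σ√T = 0.31 × 0.8660 = 0.2685
d₁ = [ln(450/410) + (0.042 − 0.021 + 0.31²/2)·0.75] / 0.2685 = [0.0931 + 0.0518] / 0.2685 = 0.5396 which rounds to 0.54
N(d₁) = N(0.54) = 0.7054
Δ_put = exp(−qT)·(N(d₁) − 1) = 0.9844·(0.7054 − 1) = -0.2900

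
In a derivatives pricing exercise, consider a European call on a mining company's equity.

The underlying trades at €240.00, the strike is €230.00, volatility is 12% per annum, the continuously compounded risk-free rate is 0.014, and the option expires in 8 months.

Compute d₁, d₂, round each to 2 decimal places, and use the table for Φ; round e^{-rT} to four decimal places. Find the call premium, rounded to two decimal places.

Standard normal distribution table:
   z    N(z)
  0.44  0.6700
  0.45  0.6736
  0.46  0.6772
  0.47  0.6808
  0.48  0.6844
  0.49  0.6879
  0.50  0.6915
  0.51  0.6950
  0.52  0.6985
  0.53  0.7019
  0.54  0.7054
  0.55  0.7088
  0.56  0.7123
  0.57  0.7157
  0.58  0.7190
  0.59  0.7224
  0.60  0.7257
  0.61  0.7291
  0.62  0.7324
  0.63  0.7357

σ√T = 0.12 × 0.8165 = 0.0980
ln(S/K) + (r + σ²/2)T = ln(240/230) + (0.014 + 0.12²/2)·0.6667 = 0.0426 + 0.0141 = 0.0567
d₁ = 0.0567 / 0.0980 = 0.5786 ≈ 0.58
d₂ = d₁ − σ√T = 0.5786 − 0.0980 = 0.4806 ≈ 0.48
e^(−rT) = e^(−0.014·0.6667) = 0.9907
N(d₁) = N(0.58) = 0.7190;  N(d₂) = N(0.48) = 0.6844
C = 240·0.7190 − 230·0.9907·0.6844 = 172.5600 − 155.9481 = 16.6119

€16.61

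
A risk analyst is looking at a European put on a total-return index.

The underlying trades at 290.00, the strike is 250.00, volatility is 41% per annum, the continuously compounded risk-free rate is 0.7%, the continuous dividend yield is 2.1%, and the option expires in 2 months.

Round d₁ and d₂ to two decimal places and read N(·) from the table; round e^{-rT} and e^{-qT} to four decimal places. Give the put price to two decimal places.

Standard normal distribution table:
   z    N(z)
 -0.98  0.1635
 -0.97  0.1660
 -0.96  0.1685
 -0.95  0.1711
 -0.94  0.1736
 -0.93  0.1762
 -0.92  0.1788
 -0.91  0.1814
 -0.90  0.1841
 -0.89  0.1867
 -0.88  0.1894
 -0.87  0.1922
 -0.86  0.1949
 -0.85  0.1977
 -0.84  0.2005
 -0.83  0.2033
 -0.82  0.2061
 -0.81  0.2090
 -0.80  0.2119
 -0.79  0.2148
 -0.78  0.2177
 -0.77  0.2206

T = 0.1667;  σ√T = 0.1674
d₁ = [ln(290/250) + (0.007 − 0.021 + 0.41²/2)·0.1667] / 0.1674 = [0.1484 + 0.0117] / 0.1674 = 0.9565 ⇒ 0.96
d₂ = d₁ − σ√T = 0.9565 − 0.1674 = 0.7891 ⇒ 0.79
exp(−qT) = exp(−0.021·0.1667) = 0.9965;  exp(−rT) = exp(−0.007·0.1667) = 0.9988
N(−d₂) = N(-0.79) = 0.2148;  N(−d₁) = N(-0.96) = 0.1685
P = 250·0.9988·0.2148 − 290·0.9965·0.1685 = 53.6356 − 48.6940 = 4.9416

4.94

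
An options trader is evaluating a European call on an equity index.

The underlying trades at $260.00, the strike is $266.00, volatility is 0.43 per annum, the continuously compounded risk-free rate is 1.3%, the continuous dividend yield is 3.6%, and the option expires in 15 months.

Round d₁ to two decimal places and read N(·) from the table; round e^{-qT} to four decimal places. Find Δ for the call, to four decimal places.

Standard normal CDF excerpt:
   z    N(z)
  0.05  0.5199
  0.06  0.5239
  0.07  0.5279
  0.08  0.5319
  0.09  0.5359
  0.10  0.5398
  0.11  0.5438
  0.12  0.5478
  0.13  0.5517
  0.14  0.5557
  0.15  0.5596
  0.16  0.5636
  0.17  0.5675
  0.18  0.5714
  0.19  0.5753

0.5274

σ√T = 0.43 × 1.1180 = 0.4808
d₁ = [ln(260/266) + (0.013 − 0.036 + 0.43²/2)·1.25] / 0.4808 = [-0.0228 + 0.0868] / 0.4808 = 0.1331 → 0.13
N(d₁) = N(0.13) = 0.5517
Δ_call = e^(−qT)·N(d₁) = 0.9560·0.5517 = 0.5274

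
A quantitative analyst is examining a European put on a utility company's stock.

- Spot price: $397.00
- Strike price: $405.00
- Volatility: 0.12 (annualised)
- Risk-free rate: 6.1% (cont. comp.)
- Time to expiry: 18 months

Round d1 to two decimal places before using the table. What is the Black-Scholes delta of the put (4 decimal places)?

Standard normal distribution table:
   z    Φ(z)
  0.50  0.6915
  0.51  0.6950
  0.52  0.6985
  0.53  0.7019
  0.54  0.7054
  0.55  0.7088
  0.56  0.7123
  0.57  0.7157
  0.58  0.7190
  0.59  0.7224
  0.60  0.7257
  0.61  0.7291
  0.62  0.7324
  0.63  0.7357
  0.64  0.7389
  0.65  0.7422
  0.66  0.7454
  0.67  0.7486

-0.2877

T = 1.5;  σ√T = 0.1470
ln(S/K) + (r + σ²/2)T = ln(397/405) + (0.061 + 0.12²/2)·1.5 = -0.0200 + 0.1023 = 0.0823
d₁ = 0.0823 / 0.1470 = 0.5603 ≈ 0.56
N(d₁) = N(0.56) = 0.7123
Δ_put = N(d₁) − 1 = 0.7123 − 1 = -0.2877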